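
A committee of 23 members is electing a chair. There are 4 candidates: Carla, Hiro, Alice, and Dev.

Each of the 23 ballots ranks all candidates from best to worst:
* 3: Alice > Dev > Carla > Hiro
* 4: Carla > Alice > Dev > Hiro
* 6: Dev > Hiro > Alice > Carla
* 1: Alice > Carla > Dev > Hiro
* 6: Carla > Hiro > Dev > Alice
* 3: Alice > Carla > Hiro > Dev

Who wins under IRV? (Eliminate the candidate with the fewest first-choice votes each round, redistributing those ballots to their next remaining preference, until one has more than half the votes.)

Round 1: Carla 10, Hiro 0, Alice 7, Dev 6. Hiro eliminated.
Round 2: Carla 10, Alice 7, Dev 6. Dev eliminated.
Round 3: Carla 10, Alice 13. Alice has a majority (≥12).

Alice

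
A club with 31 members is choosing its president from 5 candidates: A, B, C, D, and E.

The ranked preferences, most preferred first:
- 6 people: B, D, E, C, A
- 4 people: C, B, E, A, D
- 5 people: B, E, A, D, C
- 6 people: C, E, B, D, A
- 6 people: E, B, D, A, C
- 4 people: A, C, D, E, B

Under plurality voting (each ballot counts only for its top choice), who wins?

First-place votes: A 4, B 11, C 10, D 0, E 6.

B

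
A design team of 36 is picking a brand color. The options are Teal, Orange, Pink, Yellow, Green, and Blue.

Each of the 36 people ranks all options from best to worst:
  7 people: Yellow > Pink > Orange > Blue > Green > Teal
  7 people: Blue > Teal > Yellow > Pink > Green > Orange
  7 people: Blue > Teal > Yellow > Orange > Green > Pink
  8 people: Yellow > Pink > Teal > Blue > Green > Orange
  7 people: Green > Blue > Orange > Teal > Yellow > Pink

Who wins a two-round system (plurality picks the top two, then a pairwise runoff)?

Blue

Round 1 first-place votes: Teal 0, Orange 0, Pink 0, Yellow 15, Green 7, Blue 14. Yellow and Blue advance.
Runoff: Yellow is ranked above Blue on 15 ballots, Blue above Yellow on 21.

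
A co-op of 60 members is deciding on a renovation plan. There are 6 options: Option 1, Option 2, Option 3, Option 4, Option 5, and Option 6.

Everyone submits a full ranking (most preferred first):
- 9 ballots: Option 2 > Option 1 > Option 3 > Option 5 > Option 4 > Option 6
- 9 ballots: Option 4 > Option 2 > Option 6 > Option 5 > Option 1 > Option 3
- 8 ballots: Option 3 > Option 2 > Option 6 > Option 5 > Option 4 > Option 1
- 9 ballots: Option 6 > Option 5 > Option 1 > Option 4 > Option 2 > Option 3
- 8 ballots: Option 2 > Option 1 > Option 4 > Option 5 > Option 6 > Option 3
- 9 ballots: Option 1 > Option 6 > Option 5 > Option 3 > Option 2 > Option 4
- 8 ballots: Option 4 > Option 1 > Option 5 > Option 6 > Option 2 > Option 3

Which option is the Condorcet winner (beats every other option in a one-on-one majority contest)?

Option 2 vs Option 1: 34–26
Option 2 vs Option 3: 43–17
Option 2 vs Option 4: 34–26
Option 2 vs Option 5: 34–26
Option 2 vs Option 6: 34–26
Option 2 beats every other option.

Option 2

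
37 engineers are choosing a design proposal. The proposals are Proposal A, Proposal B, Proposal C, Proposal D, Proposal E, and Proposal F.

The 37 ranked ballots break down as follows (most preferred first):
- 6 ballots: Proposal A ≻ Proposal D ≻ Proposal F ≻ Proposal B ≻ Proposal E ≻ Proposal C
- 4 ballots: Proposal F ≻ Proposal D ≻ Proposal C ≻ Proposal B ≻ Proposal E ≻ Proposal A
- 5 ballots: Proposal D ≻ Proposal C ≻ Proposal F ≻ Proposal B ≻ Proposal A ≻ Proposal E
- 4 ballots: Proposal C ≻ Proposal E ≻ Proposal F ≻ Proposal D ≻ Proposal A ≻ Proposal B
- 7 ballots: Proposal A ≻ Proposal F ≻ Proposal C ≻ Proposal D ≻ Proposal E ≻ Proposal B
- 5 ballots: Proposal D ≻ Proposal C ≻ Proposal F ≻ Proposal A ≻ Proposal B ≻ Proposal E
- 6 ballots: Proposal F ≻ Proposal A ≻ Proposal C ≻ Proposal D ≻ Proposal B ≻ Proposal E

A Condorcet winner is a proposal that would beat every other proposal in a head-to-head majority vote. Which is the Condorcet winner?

Proposal F vs Proposal A: 24–13
Proposal F vs Proposal B: 37–0
Proposal F vs Proposal C: 23–14
Proposal F vs Proposal D: 21–16
Proposal F vs Proposal E: 33–4
Proposal F beats every other proposal.

Proposal F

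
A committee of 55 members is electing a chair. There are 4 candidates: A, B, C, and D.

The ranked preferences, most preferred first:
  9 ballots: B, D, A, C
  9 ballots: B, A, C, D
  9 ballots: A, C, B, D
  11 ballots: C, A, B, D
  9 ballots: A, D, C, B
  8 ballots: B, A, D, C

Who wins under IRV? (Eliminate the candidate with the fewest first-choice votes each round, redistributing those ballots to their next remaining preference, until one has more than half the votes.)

A

Round 1: A 18, B 26, C 11, D 0. D eliminated.
Round 2: A 18, B 26, C 11. C eliminated.
Round 3: A 29, B 26. A has a majority (≥28).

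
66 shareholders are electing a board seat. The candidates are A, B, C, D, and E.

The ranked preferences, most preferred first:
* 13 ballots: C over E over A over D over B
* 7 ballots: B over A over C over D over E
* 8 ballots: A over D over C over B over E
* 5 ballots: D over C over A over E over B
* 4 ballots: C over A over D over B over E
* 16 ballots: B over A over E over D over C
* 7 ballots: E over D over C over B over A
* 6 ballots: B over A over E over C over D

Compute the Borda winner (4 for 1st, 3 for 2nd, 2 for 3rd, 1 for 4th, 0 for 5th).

A: 13×2 + 7×3 + 8×4 + 5×2 + 4×3 + 16×3 + 7×0 + 6×3 = 167
B: 13×0 + 7×4 + 8×1 + 5×0 + 4×1 + 16×4 + 7×1 + 6×4 = 135
C: 13×4 + 7×2 + 8×2 + 5×3 + 4×4 + 16×0 + 7×2 + 6×1 = 133
D: 13×1 + 7×1 + 8×3 + 5×4 + 4×2 + 16×1 + 7×3 + 6×0 = 109
E: 13×3 + 7×0 + 8×0 + 5×1 + 4×0 + 16×2 + 7×4 + 6×2 = 116

A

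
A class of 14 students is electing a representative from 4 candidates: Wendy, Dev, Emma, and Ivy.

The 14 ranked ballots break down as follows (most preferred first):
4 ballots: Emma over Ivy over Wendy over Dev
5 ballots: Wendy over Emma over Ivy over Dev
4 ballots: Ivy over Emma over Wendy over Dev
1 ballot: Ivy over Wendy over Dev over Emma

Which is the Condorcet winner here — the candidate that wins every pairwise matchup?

Emma

Emma vs Wendy: 8–6
Emma vs Dev: 13–1
Emma vs Ivy: 9–5
Emma beats every other candidate.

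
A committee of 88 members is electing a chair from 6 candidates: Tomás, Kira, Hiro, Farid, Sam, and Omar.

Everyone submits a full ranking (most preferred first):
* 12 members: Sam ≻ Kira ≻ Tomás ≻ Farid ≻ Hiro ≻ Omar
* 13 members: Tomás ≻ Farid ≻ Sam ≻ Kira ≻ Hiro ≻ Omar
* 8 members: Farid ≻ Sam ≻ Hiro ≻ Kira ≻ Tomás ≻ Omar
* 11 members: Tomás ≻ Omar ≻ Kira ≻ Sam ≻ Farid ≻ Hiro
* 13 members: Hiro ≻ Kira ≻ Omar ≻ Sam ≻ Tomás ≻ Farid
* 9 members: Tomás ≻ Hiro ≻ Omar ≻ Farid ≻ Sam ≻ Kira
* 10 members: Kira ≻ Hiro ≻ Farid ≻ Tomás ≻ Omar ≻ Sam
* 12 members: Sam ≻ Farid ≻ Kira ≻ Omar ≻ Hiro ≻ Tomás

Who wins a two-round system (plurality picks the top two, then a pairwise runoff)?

Sam

Round 1 first-place votes: Tomás 33, Kira 10, Hiro 13, Farid 8, Sam 24, Omar 0. Tomás and Sam advance.
Runoff: Tomás is ranked above Sam on 43 ballots, Sam above Tomás on 45.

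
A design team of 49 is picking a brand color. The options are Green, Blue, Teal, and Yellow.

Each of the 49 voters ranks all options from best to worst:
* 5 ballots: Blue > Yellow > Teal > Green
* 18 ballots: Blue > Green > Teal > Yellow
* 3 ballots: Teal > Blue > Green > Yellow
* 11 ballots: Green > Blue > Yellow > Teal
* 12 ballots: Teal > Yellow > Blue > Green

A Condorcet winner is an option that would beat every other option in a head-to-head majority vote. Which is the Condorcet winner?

Blue vs Green: 38–11
Blue vs Teal: 34–15
Blue vs Yellow: 37–12
Blue beats every other option.

Blue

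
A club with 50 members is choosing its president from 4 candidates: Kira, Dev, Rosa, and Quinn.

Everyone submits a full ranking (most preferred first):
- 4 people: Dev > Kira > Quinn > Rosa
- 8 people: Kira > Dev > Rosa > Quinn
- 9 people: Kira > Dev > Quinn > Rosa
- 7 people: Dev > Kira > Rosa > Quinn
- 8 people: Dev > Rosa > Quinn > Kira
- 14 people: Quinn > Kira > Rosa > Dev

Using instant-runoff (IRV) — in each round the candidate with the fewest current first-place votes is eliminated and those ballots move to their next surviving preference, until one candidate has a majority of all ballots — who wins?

Kira

Round 1: Kira 17, Dev 19, Rosa 0, Quinn 14. Rosa eliminated.
Round 2: Kira 17, Dev 19, Quinn 14. Quinn eliminated.
Round 3: Kira 31, Dev 19. Kira has a majority (≥26).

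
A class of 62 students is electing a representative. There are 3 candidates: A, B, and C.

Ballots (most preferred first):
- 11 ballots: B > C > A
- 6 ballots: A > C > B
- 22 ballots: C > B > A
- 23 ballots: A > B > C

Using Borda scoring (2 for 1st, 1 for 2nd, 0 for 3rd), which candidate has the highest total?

B

A: 11×0 + 6×2 + 22×0 + 23×2 = 58
B: 11×2 + 6×0 + 22×1 + 23×1 = 67
C: 11×1 + 6×1 + 22×2 + 23×0 = 61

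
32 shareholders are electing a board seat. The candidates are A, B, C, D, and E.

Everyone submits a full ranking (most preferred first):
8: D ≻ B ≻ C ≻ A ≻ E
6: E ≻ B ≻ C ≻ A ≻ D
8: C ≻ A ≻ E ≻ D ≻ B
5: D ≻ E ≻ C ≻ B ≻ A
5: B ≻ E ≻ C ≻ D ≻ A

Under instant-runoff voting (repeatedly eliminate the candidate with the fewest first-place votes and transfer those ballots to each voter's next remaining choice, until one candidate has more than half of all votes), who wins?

Round 1: A 0, B 5, C 8, D 13, E 6. A eliminated.
Round 2: B 5, C 8, D 13, E 6. B eliminated.
Round 3: C 8, D 13, E 11. C eliminated.
Round 4: D 13, E 19. E has a majority (≥17).

E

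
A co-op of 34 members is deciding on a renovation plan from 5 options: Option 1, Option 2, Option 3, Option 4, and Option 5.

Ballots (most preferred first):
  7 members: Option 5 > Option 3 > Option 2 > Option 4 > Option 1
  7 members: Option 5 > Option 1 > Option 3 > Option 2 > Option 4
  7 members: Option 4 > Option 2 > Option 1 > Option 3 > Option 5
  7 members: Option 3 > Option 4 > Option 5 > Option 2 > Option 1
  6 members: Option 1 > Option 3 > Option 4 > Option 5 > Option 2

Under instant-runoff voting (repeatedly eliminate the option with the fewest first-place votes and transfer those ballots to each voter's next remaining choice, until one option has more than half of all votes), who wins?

Round 1: Option 1 6, Option 2 0, Option 3 7, Option 4 7, Option 5 14. Option 2 eliminated.
Round 2: Option 1 6, Option 3 7, Option 4 7, Option 5 14. Option 1 eliminated.
Round 3: Option 3 13, Option 4 7, Option 5 14. Option 4 eliminated.
Round 4: Option 3 20, Option 5 14. Option 3 has a majority (≥18).

Option 3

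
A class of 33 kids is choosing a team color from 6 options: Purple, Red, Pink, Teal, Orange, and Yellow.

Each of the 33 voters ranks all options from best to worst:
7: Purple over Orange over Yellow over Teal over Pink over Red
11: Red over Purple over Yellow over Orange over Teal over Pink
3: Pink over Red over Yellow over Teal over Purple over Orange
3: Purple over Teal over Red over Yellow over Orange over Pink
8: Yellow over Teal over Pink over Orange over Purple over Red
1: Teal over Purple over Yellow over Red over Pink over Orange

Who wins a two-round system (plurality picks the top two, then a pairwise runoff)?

Round 1 first-place votes: Purple 10, Red 11, Pink 3, Teal 1, Orange 0, Yellow 8. Red and Purple advance.
Runoff: Red is ranked above Purple on 14 ballots, Purple above Red on 19.

Purple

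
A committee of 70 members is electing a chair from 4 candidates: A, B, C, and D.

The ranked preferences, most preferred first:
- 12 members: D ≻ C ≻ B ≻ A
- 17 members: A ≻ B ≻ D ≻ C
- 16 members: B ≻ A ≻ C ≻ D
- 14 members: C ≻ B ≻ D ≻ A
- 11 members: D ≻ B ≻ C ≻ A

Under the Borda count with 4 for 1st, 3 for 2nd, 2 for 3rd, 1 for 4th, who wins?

A: 12×1 + 17×4 + 16×3 + 14×1 + 11×1 = 153
B: 12×2 + 17×3 + 16×4 + 14×3 + 11×3 = 214
C: 12×3 + 17×1 + 16×2 + 14×4 + 11×2 = 163
D: 12×4 + 17×2 + 16×1 + 14×2 + 11×4 = 170

B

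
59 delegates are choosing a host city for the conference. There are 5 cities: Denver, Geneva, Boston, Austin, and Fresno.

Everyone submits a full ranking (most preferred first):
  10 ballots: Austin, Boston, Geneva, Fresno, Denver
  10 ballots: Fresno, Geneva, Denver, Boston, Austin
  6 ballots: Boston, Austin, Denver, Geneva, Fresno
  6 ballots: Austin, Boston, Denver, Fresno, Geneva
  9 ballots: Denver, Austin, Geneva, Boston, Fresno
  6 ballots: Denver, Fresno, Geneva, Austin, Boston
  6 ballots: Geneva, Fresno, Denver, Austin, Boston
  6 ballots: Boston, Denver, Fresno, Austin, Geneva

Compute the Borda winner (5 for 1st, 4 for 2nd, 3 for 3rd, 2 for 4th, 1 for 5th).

Denver: 10×1 + 10×3 + 6×3 + 6×3 + 9×5 + 6×5 + 6×3 + 6×4 = 193
Geneva: 10×3 + 10×4 + 6×2 + 6×1 + 9×3 + 6×3 + 6×5 + 6×1 = 169
Boston: 10×4 + 10×2 + 6×5 + 6×4 + 9×2 + 6×1 + 6×1 + 6×5 = 174
Austin: 10×5 + 10×1 + 6×4 + 6×5 + 9×4 + 6×2 + 6×2 + 6×2 = 186
Fresno: 10×2 + 10×5 + 6×1 + 6×2 + 9×1 + 6×4 + 6×4 + 6×3 = 163

Denver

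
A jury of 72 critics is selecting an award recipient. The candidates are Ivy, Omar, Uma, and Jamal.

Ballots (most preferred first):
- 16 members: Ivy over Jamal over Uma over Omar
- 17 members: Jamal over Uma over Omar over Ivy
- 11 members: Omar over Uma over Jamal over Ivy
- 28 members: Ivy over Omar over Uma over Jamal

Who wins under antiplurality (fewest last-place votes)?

Last-place votes: Ivy 28, Omar 16, Uma 0, Jamal 28.

Uma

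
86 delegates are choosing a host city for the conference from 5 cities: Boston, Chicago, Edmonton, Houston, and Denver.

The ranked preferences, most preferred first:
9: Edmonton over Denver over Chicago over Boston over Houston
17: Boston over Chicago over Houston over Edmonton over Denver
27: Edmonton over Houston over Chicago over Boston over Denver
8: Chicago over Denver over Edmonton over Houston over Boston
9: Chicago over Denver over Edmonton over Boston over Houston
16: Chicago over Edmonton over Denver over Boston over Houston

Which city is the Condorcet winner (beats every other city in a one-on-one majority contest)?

Chicago vs Boston: 69–17
Chicago vs Edmonton: 50–36
Chicago vs Houston: 59–27
Chicago vs Denver: 77–9
Chicago beats every other city.

Chicago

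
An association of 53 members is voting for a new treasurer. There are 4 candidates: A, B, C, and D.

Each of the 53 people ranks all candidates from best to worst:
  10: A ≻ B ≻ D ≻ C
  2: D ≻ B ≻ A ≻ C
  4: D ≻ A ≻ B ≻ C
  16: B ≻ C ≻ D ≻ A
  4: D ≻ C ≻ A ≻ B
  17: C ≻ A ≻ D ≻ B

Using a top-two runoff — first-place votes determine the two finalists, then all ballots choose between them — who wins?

B

Round 1 first-place votes: A 10, B 16, C 17, D 10. C and B advance.
Runoff: C is ranked above B on 21 ballots, B above C on 32.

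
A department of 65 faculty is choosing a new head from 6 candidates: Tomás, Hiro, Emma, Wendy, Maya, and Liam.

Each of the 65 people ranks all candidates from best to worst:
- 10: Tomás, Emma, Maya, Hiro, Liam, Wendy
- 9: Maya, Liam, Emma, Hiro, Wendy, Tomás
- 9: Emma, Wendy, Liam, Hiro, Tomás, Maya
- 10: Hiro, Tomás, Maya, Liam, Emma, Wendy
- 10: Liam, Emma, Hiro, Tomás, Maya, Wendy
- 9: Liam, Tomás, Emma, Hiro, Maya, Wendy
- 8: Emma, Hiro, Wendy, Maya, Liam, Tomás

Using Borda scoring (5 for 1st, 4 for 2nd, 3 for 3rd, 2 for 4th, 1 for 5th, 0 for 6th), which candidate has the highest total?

Emma

Tomás: 10×5 + 9×0 + 9×1 + 10×4 + 10×2 + 9×4 + 8×0 = 155
Hiro: 10×2 + 9×2 + 9×2 + 10×5 + 10×3 + 9×2 + 8×4 = 186
Emma: 10×4 + 9×3 + 9×5 + 10×1 + 10×4 + 9×3 + 8×5 = 229
Wendy: 10×0 + 9×1 + 9×4 + 10×0 + 10×0 + 9×0 + 8×3 = 69
Maya: 10×3 + 9×5 + 9×0 + 10×3 + 10×1 + 9×1 + 8×2 = 140
Liam: 10×1 + 9×4 + 9×3 + 10×2 + 10×5 + 9×5 + 8×1 = 196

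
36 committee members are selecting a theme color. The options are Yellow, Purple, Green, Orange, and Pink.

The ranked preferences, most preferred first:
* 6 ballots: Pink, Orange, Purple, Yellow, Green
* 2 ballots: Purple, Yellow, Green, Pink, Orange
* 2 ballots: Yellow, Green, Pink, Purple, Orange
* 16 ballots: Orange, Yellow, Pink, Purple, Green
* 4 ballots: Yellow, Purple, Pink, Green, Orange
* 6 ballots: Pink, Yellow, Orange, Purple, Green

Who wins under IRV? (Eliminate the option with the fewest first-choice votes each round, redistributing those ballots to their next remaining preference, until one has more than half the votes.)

Pink

Round 1: Yellow 6, Purple 2, Green 0, Orange 16, Pink 12. Green eliminated.
Round 2: Yellow 6, Purple 2, Orange 16, Pink 12. Purple eliminated.
Round 3: Yellow 8, Orange 16, Pink 12. Yellow eliminated.
Round 4: Orange 16, Pink 20. Pink has a majority (≥19).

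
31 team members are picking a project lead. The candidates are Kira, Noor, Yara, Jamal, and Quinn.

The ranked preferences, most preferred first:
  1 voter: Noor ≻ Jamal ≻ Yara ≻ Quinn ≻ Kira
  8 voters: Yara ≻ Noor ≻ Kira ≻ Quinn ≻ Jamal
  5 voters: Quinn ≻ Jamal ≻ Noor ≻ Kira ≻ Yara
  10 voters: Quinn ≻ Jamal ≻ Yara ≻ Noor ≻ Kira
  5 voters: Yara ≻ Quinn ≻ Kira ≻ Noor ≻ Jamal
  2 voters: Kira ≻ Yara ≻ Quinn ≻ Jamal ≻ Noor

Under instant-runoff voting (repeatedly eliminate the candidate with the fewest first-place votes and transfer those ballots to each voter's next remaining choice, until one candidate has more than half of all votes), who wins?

Round 1: Kira 2, Noor 1, Yara 13, Jamal 0, Quinn 15. Jamal eliminated.
Round 2: Kira 2, Noor 1, Yara 13, Quinn 15. Noor eliminated.
Round 3: Kira 2, Yara 14, Quinn 15. Kira eliminated.
Round 4: Yara 16, Quinn 15. Yara has a majority (≥16).

Yara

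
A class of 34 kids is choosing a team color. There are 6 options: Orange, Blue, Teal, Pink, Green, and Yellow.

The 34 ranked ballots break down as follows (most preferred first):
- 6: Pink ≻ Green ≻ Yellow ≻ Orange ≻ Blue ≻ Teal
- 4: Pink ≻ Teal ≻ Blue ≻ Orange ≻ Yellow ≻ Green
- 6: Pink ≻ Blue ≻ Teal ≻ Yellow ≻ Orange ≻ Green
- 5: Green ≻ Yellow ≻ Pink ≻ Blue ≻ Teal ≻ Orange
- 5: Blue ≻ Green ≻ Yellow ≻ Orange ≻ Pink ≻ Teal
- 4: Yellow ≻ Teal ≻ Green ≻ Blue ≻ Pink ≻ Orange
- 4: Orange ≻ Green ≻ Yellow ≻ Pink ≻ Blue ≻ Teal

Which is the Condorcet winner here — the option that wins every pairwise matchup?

Green

Green vs Orange: 20–14
Green vs Blue: 19–15
Green vs Teal: 20–14
Green vs Pink: 18–16
Green vs Yellow: 20–14
Green beats every other option.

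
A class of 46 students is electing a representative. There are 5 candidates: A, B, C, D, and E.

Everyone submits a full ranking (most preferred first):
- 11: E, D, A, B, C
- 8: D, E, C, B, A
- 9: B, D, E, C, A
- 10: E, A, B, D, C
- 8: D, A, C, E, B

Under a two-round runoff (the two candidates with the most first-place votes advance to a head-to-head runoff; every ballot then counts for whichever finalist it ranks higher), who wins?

D

Round 1 first-place votes: A 0, B 9, C 0, D 16, E 21. E and D advance.
Runoff: E is ranked above D on 21 ballots, D above E on 25.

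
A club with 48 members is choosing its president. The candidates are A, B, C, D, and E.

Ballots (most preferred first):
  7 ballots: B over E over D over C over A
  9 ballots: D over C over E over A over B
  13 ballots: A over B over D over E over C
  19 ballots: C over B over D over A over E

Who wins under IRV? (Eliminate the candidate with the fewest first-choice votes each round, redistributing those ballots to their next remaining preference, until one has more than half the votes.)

D

Round 1: A 13, B 7, C 19, D 9, E 0. E eliminated.
Round 2: A 13, B 7, C 19, D 9. B eliminated.
Round 3: A 13, C 19, D 16. A eliminated.
Round 4: C 19, D 29. D has a majority (≥25).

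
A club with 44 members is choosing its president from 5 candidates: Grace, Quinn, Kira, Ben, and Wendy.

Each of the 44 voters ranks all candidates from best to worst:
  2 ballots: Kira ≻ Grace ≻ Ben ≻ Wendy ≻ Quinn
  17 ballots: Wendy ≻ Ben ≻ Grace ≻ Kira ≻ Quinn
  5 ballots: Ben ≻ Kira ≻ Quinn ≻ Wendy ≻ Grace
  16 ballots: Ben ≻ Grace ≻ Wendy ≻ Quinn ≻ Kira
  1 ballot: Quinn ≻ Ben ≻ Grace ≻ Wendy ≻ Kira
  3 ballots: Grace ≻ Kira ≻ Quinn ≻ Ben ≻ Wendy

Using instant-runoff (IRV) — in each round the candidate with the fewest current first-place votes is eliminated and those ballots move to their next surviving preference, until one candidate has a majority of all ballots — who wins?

Ben

Round 1: Grace 3, Quinn 1, Kira 2, Ben 21, Wendy 17. Quinn eliminated.
Round 2: Grace 3, Kira 2, Ben 22, Wendy 17. Kira eliminated.
Round 3: Grace 5, Ben 22, Wendy 17. Grace eliminated.
Round 4: Ben 27, Wendy 17. Ben has a majority (≥23).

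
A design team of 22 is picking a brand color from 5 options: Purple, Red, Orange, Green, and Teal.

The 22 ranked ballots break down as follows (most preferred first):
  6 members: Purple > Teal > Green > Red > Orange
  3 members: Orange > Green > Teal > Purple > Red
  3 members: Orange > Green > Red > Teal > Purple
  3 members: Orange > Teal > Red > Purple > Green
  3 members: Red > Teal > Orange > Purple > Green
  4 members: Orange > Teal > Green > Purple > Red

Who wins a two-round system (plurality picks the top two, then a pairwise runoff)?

Round 1 first-place votes: Purple 6, Red 3, Orange 13, Green 0, Teal 0. Orange and Purple advance.
Runoff: Orange is ranked above Purple on 16 ballots, Purple above Orange on 6.

Orange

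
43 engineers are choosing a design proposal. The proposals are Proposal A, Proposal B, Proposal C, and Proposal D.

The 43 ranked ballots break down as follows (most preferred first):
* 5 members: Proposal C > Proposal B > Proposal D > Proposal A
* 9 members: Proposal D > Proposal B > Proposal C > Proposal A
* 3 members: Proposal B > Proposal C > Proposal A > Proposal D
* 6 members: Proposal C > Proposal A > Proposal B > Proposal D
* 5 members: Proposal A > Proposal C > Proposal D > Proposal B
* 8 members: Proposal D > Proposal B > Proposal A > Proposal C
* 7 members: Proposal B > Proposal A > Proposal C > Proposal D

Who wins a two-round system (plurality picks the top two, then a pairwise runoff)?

Round 1 first-place votes: Proposal A 5, Proposal B 10, Proposal C 11, Proposal D 17. Proposal D and Proposal C advance.
Runoff: Proposal D is ranked above Proposal C on 17 ballots, Proposal C above Proposal D on 26.

Proposal C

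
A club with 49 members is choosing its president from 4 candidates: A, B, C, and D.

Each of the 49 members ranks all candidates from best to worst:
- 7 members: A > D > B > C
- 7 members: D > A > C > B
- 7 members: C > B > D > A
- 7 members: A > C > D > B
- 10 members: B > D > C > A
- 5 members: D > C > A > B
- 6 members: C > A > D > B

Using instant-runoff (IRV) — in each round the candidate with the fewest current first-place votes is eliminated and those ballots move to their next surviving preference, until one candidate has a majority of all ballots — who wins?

Round 1: A 14, B 10, C 13, D 12. B eliminated.
Round 2: A 14, C 13, D 22. C eliminated.
Round 3: A 20, D 29. D has a majority (≥25).

D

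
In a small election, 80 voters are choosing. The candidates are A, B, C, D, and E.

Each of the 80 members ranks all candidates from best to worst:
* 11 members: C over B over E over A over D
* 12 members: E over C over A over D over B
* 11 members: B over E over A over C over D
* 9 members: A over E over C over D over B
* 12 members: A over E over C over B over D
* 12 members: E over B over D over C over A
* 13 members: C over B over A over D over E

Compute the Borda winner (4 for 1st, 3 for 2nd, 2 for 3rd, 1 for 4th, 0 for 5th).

A: 11×1 + 12×2 + 11×2 + 9×4 + 12×4 + 12×0 + 13×2 = 167
B: 11×3 + 12×0 + 11×4 + 9×0 + 12×1 + 12×3 + 13×3 = 164
C: 11×4 + 12×3 + 11×1 + 9×2 + 12×2 + 12×1 + 13×4 = 197
D: 11×0 + 12×1 + 11×0 + 9×1 + 12×0 + 12×2 + 13×1 = 58
E: 11×2 + 12×4 + 11×3 + 9×3 + 12×3 + 12×4 + 13×0 = 214

E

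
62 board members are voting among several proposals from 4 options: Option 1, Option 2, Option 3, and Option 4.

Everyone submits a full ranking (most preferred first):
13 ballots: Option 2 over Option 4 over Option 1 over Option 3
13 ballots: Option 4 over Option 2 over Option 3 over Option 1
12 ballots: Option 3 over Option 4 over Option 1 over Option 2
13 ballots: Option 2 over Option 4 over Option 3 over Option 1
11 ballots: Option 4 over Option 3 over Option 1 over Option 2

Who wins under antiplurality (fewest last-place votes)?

Last-place votes: Option 1 26, Option 2 23, Option 3 13, Option 4 0.

Option 4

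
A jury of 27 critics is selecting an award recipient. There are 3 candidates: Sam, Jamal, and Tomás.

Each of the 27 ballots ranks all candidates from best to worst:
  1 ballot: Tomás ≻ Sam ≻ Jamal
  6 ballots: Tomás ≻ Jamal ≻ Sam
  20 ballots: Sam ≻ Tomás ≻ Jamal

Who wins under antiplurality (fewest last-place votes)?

Tomás

Last-place votes: Sam 6, Jamal 21, Tomás 0.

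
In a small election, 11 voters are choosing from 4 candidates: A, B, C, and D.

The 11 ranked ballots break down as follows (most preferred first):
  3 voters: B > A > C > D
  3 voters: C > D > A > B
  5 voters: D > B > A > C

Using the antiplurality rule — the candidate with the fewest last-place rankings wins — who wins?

A

Last-place votes: A 0, B 3, C 5, D 3.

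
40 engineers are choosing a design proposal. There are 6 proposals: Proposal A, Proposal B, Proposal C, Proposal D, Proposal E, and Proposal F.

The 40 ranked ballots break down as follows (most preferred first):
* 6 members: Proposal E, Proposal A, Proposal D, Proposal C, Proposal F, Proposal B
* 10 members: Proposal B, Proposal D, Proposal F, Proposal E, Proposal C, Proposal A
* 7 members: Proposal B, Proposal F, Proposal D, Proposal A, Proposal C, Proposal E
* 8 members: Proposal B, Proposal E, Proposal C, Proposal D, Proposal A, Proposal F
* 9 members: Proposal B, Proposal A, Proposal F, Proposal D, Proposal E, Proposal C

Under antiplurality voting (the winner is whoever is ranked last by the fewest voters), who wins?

Last-place votes: Proposal A 10, Proposal B 6, Proposal C 9, Proposal D 0, Proposal E 7, Proposal F 8.

Proposal D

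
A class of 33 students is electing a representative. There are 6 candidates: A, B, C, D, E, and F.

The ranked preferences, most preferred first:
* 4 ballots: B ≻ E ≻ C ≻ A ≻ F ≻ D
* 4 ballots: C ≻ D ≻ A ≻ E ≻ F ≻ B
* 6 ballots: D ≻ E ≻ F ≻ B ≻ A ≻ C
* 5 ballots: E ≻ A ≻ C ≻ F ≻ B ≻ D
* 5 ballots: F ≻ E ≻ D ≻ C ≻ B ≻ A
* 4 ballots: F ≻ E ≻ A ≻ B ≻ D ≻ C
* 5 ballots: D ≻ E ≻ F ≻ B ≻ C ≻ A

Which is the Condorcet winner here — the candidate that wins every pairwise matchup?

E

E vs A: 29–4
E vs B: 29–4
E vs C: 29–4
E vs D: 18–15
E vs F: 24–9
E beats every other candidate.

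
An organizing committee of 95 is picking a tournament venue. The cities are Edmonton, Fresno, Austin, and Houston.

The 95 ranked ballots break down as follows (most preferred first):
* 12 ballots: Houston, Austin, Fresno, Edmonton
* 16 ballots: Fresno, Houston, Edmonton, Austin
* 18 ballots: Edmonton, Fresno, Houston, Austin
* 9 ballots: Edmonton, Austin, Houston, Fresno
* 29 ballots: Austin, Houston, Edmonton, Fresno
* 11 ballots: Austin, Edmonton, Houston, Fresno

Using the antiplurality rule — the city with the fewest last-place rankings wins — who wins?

Houston

Last-place votes: Edmonton 12, Fresno 49, Austin 34, Houston 0.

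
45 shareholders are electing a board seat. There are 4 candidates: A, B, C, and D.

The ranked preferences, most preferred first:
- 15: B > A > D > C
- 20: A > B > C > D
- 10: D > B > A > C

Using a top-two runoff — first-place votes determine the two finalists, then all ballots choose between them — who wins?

B

Round 1 first-place votes: A 20, B 15, C 0, D 10. A and B advance.
Runoff: A is ranked above B on 20 ballots, B above A on 25.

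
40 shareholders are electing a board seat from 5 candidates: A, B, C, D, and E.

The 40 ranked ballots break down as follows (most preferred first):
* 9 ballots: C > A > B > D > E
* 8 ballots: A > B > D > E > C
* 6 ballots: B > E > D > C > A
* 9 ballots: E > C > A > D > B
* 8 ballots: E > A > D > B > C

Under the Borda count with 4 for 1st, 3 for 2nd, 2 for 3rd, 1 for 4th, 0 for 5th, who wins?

A: 9×3 + 8×4 + 6×0 + 9×2 + 8×3 = 101
B: 9×2 + 8×3 + 6×4 + 9×0 + 8×1 = 74
C: 9×4 + 8×0 + 6×1 + 9×3 + 8×0 = 69
D: 9×1 + 8×2 + 6×2 + 9×1 + 8×2 = 62
E: 9×0 + 8×1 + 6×3 + 9×4 + 8×4 = 94

A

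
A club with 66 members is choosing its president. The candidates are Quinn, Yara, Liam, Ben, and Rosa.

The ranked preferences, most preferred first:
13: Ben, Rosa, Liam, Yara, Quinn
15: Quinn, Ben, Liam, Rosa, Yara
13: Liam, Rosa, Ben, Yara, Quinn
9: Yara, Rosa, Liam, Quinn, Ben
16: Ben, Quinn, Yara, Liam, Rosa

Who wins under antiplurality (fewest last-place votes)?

Last-place votes: Quinn 26, Yara 15, Liam 0, Ben 9, Rosa 16.

Liam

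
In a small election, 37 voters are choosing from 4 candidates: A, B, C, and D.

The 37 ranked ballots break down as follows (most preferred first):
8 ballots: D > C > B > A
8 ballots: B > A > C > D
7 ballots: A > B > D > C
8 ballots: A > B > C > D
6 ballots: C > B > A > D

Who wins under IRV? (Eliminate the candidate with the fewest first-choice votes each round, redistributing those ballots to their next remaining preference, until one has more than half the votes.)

B

Round 1: A 15, B 8, C 6, D 8. C eliminated.
Round 2: A 15, B 14, D 8. D eliminated.
Round 3: A 15, B 22. B has a majority (≥19).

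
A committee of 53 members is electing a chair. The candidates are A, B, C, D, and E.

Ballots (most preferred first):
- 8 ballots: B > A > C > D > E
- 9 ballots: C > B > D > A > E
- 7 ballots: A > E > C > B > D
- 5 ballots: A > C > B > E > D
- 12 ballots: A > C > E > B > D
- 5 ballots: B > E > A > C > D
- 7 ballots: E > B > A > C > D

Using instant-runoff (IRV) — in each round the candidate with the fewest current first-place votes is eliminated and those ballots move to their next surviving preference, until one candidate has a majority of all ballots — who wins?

B

Round 1: A 24, B 13, C 9, D 0, E 7. D eliminated.
Round 2: A 24, B 13, C 9, E 7. E eliminated.
Round 3: A 24, B 20, C 9. C eliminated.
Round 4: A 24, B 29. B has a majority (≥27).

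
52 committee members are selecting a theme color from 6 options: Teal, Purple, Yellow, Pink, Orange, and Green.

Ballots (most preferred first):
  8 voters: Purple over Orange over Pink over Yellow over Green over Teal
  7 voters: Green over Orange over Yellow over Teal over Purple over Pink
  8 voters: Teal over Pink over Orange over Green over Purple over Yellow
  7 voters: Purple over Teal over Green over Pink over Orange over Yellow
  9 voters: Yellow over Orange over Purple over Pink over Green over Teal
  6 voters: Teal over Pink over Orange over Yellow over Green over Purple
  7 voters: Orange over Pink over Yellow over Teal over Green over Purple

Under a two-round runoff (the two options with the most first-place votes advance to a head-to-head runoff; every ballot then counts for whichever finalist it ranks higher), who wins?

Teal

Round 1 first-place votes: Teal 14, Purple 15, Yellow 9, Pink 0, Orange 7, Green 7. Purple and Teal advance.
Runoff: Purple is ranked above Teal on 24 ballots, Teal above Purple on 28.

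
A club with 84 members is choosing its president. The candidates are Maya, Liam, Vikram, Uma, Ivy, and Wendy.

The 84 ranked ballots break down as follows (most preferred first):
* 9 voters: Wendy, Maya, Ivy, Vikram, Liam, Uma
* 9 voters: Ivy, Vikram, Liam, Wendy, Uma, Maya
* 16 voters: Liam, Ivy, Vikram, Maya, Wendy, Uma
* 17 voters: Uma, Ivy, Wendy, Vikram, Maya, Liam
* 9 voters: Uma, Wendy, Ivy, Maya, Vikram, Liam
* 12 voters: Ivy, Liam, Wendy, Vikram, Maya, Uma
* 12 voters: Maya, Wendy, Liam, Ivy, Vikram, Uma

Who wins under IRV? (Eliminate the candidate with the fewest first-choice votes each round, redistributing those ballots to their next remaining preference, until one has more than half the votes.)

Round 1: Maya 12, Liam 16, Vikram 0, Uma 26, Ivy 21, Wendy 9. Vikram eliminated.
Round 2: Maya 12, Liam 16, Uma 26, Ivy 21, Wendy 9. Wendy eliminated.
Round 3: Maya 21, Liam 16, Uma 26, Ivy 21. Liam eliminated.
Round 4: Maya 21, Uma 26, Ivy 37. Maya eliminated.
Round 5: Uma 26, Ivy 58. Ivy has a majority (≥43).

Ivy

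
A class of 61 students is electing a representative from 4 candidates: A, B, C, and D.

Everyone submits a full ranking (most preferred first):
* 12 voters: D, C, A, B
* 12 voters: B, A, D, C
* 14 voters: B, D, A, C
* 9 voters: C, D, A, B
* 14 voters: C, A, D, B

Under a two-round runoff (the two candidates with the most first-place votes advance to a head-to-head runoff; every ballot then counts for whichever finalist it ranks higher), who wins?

C

Round 1 first-place votes: A 0, B 26, C 23, D 12. B and C advance.
Runoff: B is ranked above C on 26 ballots, C above B on 35.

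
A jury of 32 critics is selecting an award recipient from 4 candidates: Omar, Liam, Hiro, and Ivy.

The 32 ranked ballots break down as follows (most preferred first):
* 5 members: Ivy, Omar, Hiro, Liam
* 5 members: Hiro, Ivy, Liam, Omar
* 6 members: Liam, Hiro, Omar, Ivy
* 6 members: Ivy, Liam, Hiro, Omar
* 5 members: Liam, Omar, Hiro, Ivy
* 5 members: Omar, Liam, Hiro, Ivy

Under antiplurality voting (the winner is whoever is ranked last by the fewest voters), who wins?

Hiro

Last-place votes: Omar 11, Liam 5, Hiro 0, Ivy 16.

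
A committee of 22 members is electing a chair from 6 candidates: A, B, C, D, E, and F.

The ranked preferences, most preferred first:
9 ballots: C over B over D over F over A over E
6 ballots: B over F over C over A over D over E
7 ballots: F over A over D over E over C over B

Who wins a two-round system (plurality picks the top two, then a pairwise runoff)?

Round 1 first-place votes: A 0, B 6, C 9, D 0, E 0, F 7. C and F advance.
Runoff: C is ranked above F on 9 ballots, F above C on 13.

F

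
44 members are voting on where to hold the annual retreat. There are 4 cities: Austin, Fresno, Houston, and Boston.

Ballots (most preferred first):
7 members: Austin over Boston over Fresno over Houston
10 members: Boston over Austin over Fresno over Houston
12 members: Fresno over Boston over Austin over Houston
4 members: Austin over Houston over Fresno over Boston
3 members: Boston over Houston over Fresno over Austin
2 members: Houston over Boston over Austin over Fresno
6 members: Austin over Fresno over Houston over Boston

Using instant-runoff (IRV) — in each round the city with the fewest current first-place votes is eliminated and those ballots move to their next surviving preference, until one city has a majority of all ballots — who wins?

Round 1: Austin 17, Fresno 12, Houston 2, Boston 13. Houston eliminated.
Round 2: Austin 17, Fresno 12, Boston 15. Fresno eliminated.
Round 3: Austin 17, Boston 27. Boston has a majority (≥23).

Boston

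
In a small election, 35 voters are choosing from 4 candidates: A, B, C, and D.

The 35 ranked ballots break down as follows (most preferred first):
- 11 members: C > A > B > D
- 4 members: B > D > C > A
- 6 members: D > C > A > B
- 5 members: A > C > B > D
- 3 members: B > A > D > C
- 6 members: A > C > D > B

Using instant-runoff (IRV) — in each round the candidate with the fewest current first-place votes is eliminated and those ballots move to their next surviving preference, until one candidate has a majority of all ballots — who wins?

C

Round 1: A 11, B 7, C 11, D 6. D eliminated.
Round 2: A 11, B 7, C 17. B eliminated.
Round 3: A 14, C 21. C has a majority (≥18).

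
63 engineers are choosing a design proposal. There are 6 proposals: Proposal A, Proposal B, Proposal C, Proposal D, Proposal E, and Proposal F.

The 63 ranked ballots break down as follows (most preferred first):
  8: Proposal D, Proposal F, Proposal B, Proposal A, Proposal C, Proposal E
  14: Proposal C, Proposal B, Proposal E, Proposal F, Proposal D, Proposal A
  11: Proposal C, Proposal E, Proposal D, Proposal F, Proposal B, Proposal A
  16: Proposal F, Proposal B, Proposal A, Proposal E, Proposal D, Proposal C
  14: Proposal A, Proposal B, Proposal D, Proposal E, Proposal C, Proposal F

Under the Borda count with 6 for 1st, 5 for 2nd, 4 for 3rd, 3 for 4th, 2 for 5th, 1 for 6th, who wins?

Proposal A: 8×3 + 14×1 + 11×1 + 16×4 + 14×6 = 197
Proposal B: 8×4 + 14×5 + 11×2 + 16×5 + 14×5 = 274
Proposal C: 8×2 + 14×6 + 11×6 + 16×1 + 14×2 = 210
Proposal D: 8×6 + 14×2 + 11×4 + 16×2 + 14×4 = 208
Proposal E: 8×1 + 14×4 + 11×5 + 16×3 + 14×3 = 209
Proposal F: 8×5 + 14×3 + 11×3 + 16×6 + 14×1 = 225

Proposal B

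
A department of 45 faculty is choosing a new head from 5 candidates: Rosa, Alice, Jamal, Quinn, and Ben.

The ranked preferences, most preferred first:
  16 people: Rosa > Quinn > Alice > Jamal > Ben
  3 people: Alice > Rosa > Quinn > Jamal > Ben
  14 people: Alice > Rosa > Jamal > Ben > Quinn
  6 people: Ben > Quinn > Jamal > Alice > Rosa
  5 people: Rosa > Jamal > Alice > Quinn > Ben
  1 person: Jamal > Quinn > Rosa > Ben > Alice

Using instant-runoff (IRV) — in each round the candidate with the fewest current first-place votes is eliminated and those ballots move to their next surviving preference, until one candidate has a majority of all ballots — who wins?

Round 1: Rosa 21, Alice 17, Jamal 1, Quinn 0, Ben 6. Quinn eliminated.
Round 2: Rosa 21, Alice 17, Jamal 1, Ben 6. Jamal eliminated.
Round 3: Rosa 22, Alice 17, Ben 6. Ben eliminated.
Round 4: Rosa 22, Alice 23. Alice has a majority (≥23).

Alice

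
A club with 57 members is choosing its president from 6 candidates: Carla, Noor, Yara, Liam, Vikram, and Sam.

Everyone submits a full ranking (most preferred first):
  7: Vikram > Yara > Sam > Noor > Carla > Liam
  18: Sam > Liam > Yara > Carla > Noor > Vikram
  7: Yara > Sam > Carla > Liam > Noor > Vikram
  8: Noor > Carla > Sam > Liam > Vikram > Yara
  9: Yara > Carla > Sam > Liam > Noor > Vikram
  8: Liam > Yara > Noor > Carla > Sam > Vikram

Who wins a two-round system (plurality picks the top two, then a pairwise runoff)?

Round 1 first-place votes: Carla 0, Noor 8, Yara 16, Liam 8, Vikram 7, Sam 18. Sam and Yara advance.
Runoff: Sam is ranked above Yara on 26 ballots, Yara above Sam on 31.

Yara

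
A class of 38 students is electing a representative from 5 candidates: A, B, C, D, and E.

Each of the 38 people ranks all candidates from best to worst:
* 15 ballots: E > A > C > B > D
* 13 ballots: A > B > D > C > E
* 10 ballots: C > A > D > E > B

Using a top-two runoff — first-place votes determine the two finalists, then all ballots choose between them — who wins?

A

Round 1 first-place votes: A 13, B 0, C 10, D 0, E 15. E and A advance.
Runoff: E is ranked above A on 15 ballots, A above E on 23.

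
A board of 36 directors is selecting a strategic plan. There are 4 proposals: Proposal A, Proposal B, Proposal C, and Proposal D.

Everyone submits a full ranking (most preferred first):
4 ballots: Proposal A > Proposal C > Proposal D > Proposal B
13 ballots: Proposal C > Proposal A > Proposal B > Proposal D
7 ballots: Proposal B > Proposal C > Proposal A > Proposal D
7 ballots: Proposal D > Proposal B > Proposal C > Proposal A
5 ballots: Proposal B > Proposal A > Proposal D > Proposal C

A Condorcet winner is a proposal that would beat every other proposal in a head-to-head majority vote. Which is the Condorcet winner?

Proposal B

Proposal B vs Proposal A: 19–17
Proposal B vs Proposal C: 19–17
Proposal B vs Proposal D: 25–11
Proposal B beats every other proposal.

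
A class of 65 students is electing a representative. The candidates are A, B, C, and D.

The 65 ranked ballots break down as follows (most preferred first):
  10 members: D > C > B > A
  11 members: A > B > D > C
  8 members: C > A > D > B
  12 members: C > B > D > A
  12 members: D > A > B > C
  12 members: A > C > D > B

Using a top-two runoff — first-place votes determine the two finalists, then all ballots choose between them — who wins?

Round 1 first-place votes: A 23, B 0, C 20, D 22. A and D advance.
Runoff: A is ranked above D on 31 ballots, D above A on 34.

D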